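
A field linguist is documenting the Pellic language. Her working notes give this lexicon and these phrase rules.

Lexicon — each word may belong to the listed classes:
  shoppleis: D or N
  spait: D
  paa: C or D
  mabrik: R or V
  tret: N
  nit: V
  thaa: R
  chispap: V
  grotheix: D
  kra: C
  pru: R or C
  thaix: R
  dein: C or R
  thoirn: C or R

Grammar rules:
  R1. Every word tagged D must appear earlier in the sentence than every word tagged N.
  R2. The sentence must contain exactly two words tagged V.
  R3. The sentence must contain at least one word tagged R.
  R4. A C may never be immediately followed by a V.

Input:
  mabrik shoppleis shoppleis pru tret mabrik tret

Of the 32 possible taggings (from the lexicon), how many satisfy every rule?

Candidates per position — 1:mabrik {R,V}; 2:shoppleis {D,N}; 3:shoppleis {D,N}; 4:pru {R,C}; 5:tret {N}; 6:mabrik {R,V}; 7:tret {N}.
There are 32 candidate sequences in total.
The sequences that satisfy every rule: V D D R N V N; V D N R N V N; V N N R N V N.
Count = 3.

3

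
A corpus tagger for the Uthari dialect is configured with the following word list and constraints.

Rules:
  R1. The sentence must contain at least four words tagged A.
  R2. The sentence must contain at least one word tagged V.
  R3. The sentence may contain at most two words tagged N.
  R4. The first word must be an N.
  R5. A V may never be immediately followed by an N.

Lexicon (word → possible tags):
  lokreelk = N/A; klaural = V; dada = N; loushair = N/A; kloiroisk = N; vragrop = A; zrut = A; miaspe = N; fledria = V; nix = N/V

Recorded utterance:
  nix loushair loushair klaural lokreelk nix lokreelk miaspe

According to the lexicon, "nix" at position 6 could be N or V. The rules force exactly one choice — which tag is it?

Candidates per position — 1:nix {N,V}; 2:loushair {N,A}; 3:loushair {N,A}; 4:klaural {V}; 5:lokreelk {N,A}; 6:nix {N,V}; 7:lokreelk {N,A}; 8:miaspe {N}.
If word 1 were V, no tagging could satisfy rule 4; so word 1 is N.
If word 2 were N, no tagging could satisfy rule 1; so word 2 is A.
If word 3 were N, no tagging could satisfy rule 1; so word 3 is A.
If word 5 were N, no tagging could satisfy rule 1; so word 5 is A.
If word 6 were N, no tagging could satisfy rule 3; so word 6 is V.
If word 7 were N, no tagging could satisfy rule 1; so word 7 is A.
The only consistent sequence is: N A A V A V A N.
Checking: rule 1 holds; rule 2 holds; rule 3 holds; rule 4 holds; rule 5 holds.

V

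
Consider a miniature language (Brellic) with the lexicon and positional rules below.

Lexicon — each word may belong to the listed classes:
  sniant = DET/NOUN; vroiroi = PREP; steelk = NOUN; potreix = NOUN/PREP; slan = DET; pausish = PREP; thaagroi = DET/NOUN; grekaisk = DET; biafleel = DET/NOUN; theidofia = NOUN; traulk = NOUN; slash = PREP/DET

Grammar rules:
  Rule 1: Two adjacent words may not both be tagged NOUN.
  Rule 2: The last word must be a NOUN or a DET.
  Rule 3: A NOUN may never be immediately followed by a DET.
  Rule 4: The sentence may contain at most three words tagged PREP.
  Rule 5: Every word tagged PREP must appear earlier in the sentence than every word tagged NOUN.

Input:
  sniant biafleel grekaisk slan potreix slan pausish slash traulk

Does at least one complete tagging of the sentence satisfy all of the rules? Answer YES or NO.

YES

Candidates per position — 1:sniant {DET,NOUN}; 2:biafleel {DET,NOUN}; 3:grekaisk {DET}; 4:slan {DET}; 5:potreix {NOUN,PREP}; 6:slan {DET}; 7:pausish {PREP}; 8:slash {PREP,DET}; 9:traulk {NOUN}.
One satisfying assignment: DET DET DET DET PREP DET PREP PREP NOUN.
Rule-by-rule: rule 1 satisfied; rule 2 satisfied; rule 3 satisfied; rule 4 satisfied; rule 5 satisfied.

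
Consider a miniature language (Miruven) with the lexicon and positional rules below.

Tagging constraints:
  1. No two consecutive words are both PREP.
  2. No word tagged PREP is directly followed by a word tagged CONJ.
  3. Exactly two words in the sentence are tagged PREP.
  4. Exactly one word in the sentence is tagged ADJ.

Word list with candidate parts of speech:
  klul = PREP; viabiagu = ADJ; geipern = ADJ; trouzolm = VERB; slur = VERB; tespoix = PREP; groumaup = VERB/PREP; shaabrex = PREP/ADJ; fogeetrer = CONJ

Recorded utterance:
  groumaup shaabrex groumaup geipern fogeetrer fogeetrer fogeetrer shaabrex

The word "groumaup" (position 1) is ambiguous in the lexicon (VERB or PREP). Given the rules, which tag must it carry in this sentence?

Candidates per position — 1:groumaup {VERB,PREP}; 2:shaabrex {PREP,ADJ}; 3:groumaup {VERB,PREP}; 4:geipern {ADJ}; 5:fogeetrer {CONJ}; 6:fogeetrer {CONJ}; 7:fogeetrer {CONJ}; 8:shaabrex {PREP,ADJ}.
Word 2 cannot be ADJ — rule 4 would then fail for every completion. It is PREP.
Word 3 cannot be PREP — rule 1 would then fail for every completion. It is VERB.
Word 8 cannot be ADJ — rule 4 would then fail for every completion. It is PREP.
Word 1 cannot be PREP — rule 1 would then fail for every completion. It is VERB.
The unique satisfying tagging is: VERB PREP VERB ADJ CONJ CONJ CONJ PREP.
Rule-by-rule: rule 1 ok; rule 2 ok; rule 3 ok; rule 4 ok.

VERB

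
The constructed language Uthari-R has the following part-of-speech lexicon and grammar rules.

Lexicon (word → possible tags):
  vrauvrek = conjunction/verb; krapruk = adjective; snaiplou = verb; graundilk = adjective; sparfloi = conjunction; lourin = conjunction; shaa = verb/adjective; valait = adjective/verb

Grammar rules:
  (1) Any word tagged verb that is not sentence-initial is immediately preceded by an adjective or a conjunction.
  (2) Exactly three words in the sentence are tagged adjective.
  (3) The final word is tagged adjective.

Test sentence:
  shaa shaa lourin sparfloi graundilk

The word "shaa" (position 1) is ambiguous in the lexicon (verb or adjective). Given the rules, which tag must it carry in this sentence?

adjective

Candidates per position — 1:shaa {verb,adjective}; 2:shaa {verb,adjective}; 3:lourin {conjunction}; 4:sparfloi {conjunction}; 5:graundilk {adjective}.
Position 1: tagging it verb would leave rule 2 unsatisfiable, so it must be adjective.
Position 2: tagging it verb would leave rule 2 unsatisfiable, so it must be adjective.
That leaves exactly one tagging: adjective adjective conjunction conjunction adjective.
Checking: rule 1 ok; rule 2 ok; rule 3 ok.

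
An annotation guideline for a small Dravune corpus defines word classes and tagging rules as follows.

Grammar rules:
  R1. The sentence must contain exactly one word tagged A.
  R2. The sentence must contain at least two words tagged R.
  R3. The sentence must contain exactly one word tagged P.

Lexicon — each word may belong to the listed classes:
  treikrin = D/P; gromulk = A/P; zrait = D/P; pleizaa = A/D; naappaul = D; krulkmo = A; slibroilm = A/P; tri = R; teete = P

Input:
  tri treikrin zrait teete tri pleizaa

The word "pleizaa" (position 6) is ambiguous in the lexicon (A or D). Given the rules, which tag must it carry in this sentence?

A

Candidates per position — 1:tri {R}; 2:treikrin {D,P}; 3:zrait {D,P}; 4:teete {P}; 5:tri {R}; 6:pleizaa {A,D}.
Position 2: tagging it P would leave rule 3 unsatisfiable, so it must be D.
Position 3: tagging it P would leave rule 3 unsatisfiable, so it must be D.
Position 6: tagging it D would leave rule 1 unsatisfiable, so it must be A.
The unique satisfying tagging is: R D D P R A.
Check: rule 1 satisfied; rule 2 satisfied; rule 3 satisfied.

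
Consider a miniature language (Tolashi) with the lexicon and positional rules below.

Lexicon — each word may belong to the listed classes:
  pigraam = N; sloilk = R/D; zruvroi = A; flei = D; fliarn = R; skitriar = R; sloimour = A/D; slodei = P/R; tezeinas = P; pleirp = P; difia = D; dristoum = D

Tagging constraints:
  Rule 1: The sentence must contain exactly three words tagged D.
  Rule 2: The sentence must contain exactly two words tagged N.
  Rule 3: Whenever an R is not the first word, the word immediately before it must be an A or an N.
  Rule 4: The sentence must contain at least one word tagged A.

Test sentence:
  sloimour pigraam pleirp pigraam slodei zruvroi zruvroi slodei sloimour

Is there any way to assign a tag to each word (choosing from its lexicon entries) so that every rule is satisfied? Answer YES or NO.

Candidates per position — 1:sloimour {A,D}; 2:pigraam {N}; 3:pleirp {P}; 4:pigraam {N}; 5:slodei {P,R}; 6:zruvroi {A}; 7:zruvroi {A}; 8:slodei {P,R}; 9:sloimour {A,D}.
Rule 1 cannot be satisfied by any choice of tags from the lexicon.
So there is no consistent tagging.

NO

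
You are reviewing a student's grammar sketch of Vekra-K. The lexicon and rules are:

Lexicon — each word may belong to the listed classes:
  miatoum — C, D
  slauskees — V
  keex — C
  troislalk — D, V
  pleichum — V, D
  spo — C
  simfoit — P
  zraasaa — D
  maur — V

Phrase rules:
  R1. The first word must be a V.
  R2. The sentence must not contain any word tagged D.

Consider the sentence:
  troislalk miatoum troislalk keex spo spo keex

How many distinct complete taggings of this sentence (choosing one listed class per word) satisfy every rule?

Candidates per position — 1:troislalk {D,V}; 2:miatoum {C,D}; 3:troislalk {D,V}; 4:keex {C}; 5:spo {C}; 6:spo {C}; 7:keex {C}.
There are 8 candidate sequences in total.
The sequences that satisfy every rule: V C V C C C C.
Count = 1.

1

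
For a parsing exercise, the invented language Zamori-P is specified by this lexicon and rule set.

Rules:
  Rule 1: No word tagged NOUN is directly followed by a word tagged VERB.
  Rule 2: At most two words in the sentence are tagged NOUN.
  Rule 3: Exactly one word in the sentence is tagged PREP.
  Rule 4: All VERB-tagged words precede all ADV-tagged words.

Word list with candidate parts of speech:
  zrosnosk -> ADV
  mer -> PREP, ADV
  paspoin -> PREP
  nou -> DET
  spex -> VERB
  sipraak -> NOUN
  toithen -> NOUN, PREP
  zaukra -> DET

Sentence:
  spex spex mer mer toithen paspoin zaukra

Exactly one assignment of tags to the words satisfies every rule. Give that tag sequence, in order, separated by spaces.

VERB VERB ADV ADV NOUN PREP DET

Candidates per position — 1:spex {VERB}; 2:spex {VERB}; 3:mer {PREP,ADV}; 4:mer {PREP,ADV}; 5:toithen {NOUN,PREP}; 6:paspoin {PREP}; 7:zaukra {DET}.
Position 3: tagging it PREP would leave rule 3 unsatisfiable, so it must be ADV.
Position 4: tagging it PREP would leave rule 3 unsatisfiable, so it must be ADV.
Position 5: tagging it PREP would leave rule 3 unsatisfiable, so it must be NOUN.
So the tagging must be: VERB VERB ADV ADV NOUN PREP DET.
Verifying each rule — rule 1 satisfied; rule 2 satisfied; rule 3 satisfied; rule 4 satisfied.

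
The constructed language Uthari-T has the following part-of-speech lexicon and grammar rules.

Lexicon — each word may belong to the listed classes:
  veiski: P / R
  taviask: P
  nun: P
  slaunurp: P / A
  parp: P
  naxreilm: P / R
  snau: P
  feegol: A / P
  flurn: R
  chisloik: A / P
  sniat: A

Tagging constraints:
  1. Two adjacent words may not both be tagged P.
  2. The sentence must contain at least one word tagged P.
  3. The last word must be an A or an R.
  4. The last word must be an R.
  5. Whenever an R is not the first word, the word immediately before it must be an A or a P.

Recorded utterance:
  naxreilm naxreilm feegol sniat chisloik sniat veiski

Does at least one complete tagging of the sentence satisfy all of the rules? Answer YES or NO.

Candidates per position — 1:naxreilm {P,R}; 2:naxreilm {P,R}; 3:feegol {A,P}; 4:sniat {A}; 5:chisloik {A,P}; 6:sniat {A}; 7:veiski {P,R}.
One satisfying assignment: R P A A P A R.
Checking: rule 1 holds; rule 2 holds; rule 3 holds; rule 4 holds; rule 5 holds.

YES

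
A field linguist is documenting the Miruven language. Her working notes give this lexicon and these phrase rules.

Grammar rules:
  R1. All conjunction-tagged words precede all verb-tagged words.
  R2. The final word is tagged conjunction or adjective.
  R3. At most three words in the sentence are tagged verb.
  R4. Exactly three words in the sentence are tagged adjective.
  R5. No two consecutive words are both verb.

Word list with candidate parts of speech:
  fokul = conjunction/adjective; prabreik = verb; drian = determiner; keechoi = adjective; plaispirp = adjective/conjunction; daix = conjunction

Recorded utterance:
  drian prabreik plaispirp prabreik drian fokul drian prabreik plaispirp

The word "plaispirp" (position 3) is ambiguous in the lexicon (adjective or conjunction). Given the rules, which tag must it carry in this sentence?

Candidates per position — 1:drian {determiner}; 2:prabreik {verb}; 3:plaispirp {adjective,conjunction}; 4:prabreik {verb}; 5:drian {determiner}; 6:fokul {conjunction,adjective}; 7:drian {determiner}; 8:prabreik {verb}; 9:plaispirp {adjective,conjunction}.
Position 3: tagging it conjunction would leave rule 1 unsatisfiable, so it must be adjective.
Position 6: tagging it conjunction would leave rule 1 unsatisfiable, so it must be adjective.
Position 9: tagging it conjunction would leave rule 1 unsatisfiable, so it must be adjective.
That leaves exactly one tagging: determiner verb adjective verb determiner adjective determiner verb adjective.
Checking: rule 1 holds; rule 2 holds; rule 3 holds; rule 4 holds; rule 5 holds.

adjective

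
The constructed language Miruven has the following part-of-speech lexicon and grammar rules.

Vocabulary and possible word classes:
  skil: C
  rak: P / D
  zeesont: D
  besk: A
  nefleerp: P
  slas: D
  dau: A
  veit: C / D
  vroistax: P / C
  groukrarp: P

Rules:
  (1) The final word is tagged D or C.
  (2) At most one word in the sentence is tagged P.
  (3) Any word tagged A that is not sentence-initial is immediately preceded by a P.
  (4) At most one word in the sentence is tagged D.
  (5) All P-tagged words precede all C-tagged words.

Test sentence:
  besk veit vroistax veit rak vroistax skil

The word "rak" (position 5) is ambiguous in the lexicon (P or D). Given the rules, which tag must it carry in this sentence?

Candidates per position — 1:besk {A}; 2:veit {C,D}; 3:vroistax {P,C}; 4:veit {C,D}; 5:rak {P,D}; 6:vroistax {P,C}; 7:skil {C}.
Position 5: the remaining choice is settled jointly with positions 2, 3, 4, 6 — only D at position 5 is part of a tagging that satisfies every rule.
So the tagging must be: A C C C D C C.
Check: rule 1 ok; rule 2 ok; rule 3 ok; rule 4 ok; rule 5 ok.

D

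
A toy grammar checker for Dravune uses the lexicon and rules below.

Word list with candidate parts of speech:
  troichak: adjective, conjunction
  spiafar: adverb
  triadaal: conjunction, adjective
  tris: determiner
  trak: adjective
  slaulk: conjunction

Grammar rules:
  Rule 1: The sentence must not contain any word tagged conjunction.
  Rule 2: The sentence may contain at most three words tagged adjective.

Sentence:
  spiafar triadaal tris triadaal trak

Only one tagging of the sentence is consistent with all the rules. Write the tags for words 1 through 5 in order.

adverb adjective determiner adjective adjective

Candidates per position — 1:spiafar {adverb}; 2:triadaal {conjunction,adjective}; 3:tris {determiner}; 4:triadaal {conjunction,adjective}; 5:trak {adjective}.
At position 2, choosing conjunction makes rule 1 impossible to satisfy; hence adjective.
At position 4, choosing conjunction makes rule 1 impossible to satisfy; hence adjective.
The only consistent sequence is: adverb adjective determiner adjective adjective.
Checking: rule 1 holds; rule 2 holds.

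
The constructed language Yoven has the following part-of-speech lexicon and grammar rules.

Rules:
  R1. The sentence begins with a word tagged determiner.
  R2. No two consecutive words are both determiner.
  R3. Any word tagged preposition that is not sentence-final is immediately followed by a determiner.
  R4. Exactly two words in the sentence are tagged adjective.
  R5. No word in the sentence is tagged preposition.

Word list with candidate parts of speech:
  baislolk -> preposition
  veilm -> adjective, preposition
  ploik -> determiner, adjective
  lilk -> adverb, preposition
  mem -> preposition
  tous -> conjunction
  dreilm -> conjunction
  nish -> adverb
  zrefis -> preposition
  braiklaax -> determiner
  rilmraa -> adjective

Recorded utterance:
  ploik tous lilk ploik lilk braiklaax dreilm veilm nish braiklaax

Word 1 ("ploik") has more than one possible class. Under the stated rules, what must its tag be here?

determiner

Candidates per position — 1:ploik {determiner,adjective}; 2:tous {conjunction}; 3:lilk {adverb,preposition}; 4:ploik {determiner,adjective}; 5:lilk {adverb,preposition}; 6:braiklaax {determiner}; 7:dreilm {conjunction}; 8:veilm {adjective,preposition}; 9:nish {adverb}; 10:braiklaax {determiner}.
Position 1: tagging it adjective would leave rule 1 unsatisfiable, so it must be determiner.
Position 3: tagging it preposition would leave rule 5 unsatisfiable, so it must be adverb.
Position 4: tagging it determiner would leave rule 4 unsatisfiable, so it must be adjective.
Position 5: tagging it preposition would leave rule 5 unsatisfiable, so it must be adverb.
Position 8: tagging it preposition would leave rule 3 unsatisfiable, so it must be adjective.
The unique satisfying tagging is: determiner conjunction adverb adjective adverb determiner conjunction adjective adverb determiner.
Verifying each rule — rule 1 ✓; rule 2 ✓; rule 3 ✓; rule 4 ✓; rule 5 ✓.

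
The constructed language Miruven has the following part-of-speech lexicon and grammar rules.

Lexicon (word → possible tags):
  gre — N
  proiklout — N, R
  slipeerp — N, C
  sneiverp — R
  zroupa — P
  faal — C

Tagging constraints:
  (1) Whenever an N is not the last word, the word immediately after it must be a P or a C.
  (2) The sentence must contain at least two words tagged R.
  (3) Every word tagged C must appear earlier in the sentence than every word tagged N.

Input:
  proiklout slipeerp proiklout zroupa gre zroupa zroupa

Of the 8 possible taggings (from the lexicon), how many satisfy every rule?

Candidates per position — 1:proiklout {N,R}; 2:slipeerp {N,C}; 3:proiklout {N,R}; 4:zroupa {P}; 5:gre {N}; 6:zroupa {P}; 7:zroupa {P}.
There are 8 candidate sequences in total.
The sequences that satisfy every rule: R C R P N P P.
Count = 1.

1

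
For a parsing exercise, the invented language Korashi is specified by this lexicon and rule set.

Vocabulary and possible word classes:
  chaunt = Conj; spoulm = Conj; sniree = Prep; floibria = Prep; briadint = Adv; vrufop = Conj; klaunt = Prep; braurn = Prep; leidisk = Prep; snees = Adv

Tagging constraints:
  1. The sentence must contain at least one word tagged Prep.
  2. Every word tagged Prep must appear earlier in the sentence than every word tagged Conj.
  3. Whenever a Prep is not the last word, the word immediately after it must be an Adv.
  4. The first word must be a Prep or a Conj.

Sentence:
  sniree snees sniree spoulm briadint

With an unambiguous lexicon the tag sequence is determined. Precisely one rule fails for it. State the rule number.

3

Fixed tagging: Prep Adv Prep Conj Adv.
Applying the rules: R1 holds, R2 holds, R3 violated, R4 holds.
Only rule 3 fails.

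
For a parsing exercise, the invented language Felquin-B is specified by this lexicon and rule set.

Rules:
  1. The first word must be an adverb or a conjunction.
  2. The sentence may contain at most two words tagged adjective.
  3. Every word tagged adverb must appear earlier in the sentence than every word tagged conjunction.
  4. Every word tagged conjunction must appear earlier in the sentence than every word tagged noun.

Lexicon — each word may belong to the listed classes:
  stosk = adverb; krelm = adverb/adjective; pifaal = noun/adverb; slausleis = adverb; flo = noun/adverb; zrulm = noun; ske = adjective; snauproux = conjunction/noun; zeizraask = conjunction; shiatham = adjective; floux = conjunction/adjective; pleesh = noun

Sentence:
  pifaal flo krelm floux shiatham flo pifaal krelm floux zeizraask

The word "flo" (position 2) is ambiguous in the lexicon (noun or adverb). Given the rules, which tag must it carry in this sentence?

Candidates per position — 1:pifaal {noun,adverb}; 2:flo {noun,adverb}; 3:krelm {adverb,adjective}; 4:floux {conjunction,adjective}; 5:shiatham {adjective}; 6:flo {noun,adverb}; 7:pifaal {noun,adverb}; 8:krelm {adverb,adjective}; 9:floux {conjunction,adjective}; 10:zeizraask {conjunction}.
At position 1, choosing noun makes rule 1 impossible to satisfy; hence adverb.
At position 2, choosing noun makes rule 4 impossible to satisfy; hence adverb.
At position 6, choosing noun makes rule 4 impossible to satisfy; hence adverb.
At position 7, choosing noun makes rule 4 impossible to satisfy; hence adverb.
At position 4, choosing conjunction makes rule 3 impossible to satisfy; hence adjective.
At position 8, choosing adjective makes rule 2 impossible to satisfy; hence adverb.
At position 9, choosing adjective makes rule 2 impossible to satisfy; hence conjunction.
At position 3, choosing adjective makes rule 2 impossible to satisfy; hence adverb.
That leaves exactly one tagging: adverb adverb adverb adjective adjective adverb adverb adverb conjunction conjunction.
Checking: rule 1 holds; rule 2 holds; rule 3 holds; rule 4 holds.

adverb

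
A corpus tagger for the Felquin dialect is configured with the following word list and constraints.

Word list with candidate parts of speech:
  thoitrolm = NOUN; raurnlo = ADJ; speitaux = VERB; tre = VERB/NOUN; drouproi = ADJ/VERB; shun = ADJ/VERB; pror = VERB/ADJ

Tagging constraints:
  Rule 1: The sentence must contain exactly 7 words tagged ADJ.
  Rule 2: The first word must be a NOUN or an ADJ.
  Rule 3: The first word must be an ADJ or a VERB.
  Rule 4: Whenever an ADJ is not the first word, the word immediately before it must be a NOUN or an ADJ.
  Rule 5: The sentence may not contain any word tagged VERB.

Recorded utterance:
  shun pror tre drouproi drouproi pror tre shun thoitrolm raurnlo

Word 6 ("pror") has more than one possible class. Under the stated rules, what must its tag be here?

Candidates per position — 1:shun {ADJ,VERB}; 2:pror {VERB,ADJ}; 3:tre {VERB,NOUN}; 4:drouproi {ADJ,VERB}; 5:drouproi {ADJ,VERB}; 6:pror {VERB,ADJ}; 7:tre {VERB,NOUN}; 8:shun {ADJ,VERB}; 9:thoitrolm {NOUN}; 10:raurnlo {ADJ}.
At position 1, choosing VERB makes rule 1 impossible to satisfy; hence ADJ.
At position 2, choosing VERB makes rule 1 impossible to satisfy; hence ADJ.
At position 3, choosing VERB makes rule 5 impossible to satisfy; hence NOUN.
At position 4, choosing VERB makes rule 1 impossible to satisfy; hence ADJ.
At position 5, choosing VERB makes rule 1 impossible to satisfy; hence ADJ.
At position 6, choosing VERB makes rule 1 impossible to satisfy; hence ADJ.
At position 7, choosing VERB makes rule 5 impossible to satisfy; hence NOUN.
At position 8, choosing VERB makes rule 1 impossible to satisfy; hence ADJ.
The unique satisfying tagging is: ADJ ADJ NOUN ADJ ADJ ADJ NOUN ADJ NOUN ADJ.
Check: rule 1 ok; rule 2 ok; rule 3 ok; rule 4 ok; rule 5 ok.

ADJ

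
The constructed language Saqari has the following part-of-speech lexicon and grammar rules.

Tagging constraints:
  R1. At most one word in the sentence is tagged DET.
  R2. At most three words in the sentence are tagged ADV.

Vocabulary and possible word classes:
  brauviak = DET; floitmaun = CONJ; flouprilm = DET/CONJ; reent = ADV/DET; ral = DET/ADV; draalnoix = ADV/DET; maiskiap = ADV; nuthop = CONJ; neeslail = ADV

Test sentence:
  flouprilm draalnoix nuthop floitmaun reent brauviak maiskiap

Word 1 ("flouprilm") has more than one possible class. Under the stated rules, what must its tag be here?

CONJ

Candidates per position — 1:flouprilm {DET,CONJ}; 2:draalnoix {ADV,DET}; 3:nuthop {CONJ}; 4:floitmaun {CONJ}; 5:reent {ADV,DET}; 6:brauviak {DET}; 7:maiskiap {ADV}.
Position 1: tagging it DET would leave rule 1 unsatisfiable, so it must be CONJ.
Position 2: tagging it DET would leave rule 1 unsatisfiable, so it must be ADV.
Position 5: tagging it DET would leave rule 1 unsatisfiable, so it must be ADV.
So the tagging must be: CONJ ADV CONJ CONJ ADV DET ADV.
Checking: rule 1 ok; rule 2 ok.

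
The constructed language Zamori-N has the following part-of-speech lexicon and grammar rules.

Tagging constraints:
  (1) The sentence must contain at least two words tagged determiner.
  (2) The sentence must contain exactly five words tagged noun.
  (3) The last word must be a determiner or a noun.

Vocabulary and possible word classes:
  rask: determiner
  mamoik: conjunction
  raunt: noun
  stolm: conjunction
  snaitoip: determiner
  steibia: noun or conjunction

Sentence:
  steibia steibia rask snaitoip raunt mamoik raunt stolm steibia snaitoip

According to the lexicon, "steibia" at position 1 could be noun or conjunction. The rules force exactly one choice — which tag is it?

Candidates per position — 1:steibia {noun,conjunction}; 2:steibia {noun,conjunction}; 3:rask {determiner}; 4:snaitoip {determiner}; 5:raunt {noun}; 6:mamoik {conjunction}; 7:raunt {noun}; 8:stolm {conjunction}; 9:steibia {noun,conjunction}; 10:snaitoip {determiner}.
If word 1 were conjunction, no tagging could satisfy rule 2; so word 1 is noun.
If word 2 were conjunction, no tagging could satisfy rule 2; so word 2 is noun.
If word 9 were conjunction, no tagging could satisfy rule 2; so word 9 is noun.
That leaves exactly one tagging: noun noun determiner determiner noun conjunction noun conjunction noun determiner.
Check: rule 1 ok; rule 2 ok; rule 3 ok.

noun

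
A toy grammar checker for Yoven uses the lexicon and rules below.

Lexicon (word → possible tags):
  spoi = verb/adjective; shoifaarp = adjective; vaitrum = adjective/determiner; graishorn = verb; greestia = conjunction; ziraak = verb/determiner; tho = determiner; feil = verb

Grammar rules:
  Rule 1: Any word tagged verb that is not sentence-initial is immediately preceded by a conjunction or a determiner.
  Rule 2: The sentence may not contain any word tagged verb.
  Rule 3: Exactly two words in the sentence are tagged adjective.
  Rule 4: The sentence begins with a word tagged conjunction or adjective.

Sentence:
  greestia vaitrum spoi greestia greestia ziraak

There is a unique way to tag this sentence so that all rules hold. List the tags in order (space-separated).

Candidates per position — 1:greestia {conjunction}; 2:vaitrum {adjective,determiner}; 3:spoi {verb,adjective}; 4:greestia {conjunction}; 5:greestia {conjunction}; 6:ziraak {verb,determiner}.
If word 2 were determiner, no tagging could satisfy rule 3; so word 2 is adjective.
If word 3 were verb, no tagging could satisfy rule 1; so word 3 is adjective.
If word 6 were verb, no tagging could satisfy rule 2; so word 6 is determiner.
So the tagging must be: conjunction adjective adjective conjunction conjunction determiner.
Rule-by-rule: rule 1 satisfied; rule 2 satisfied; rule 3 satisfied; rule 4 satisfied.

conjunction adjective adjective conjunction conjunction determiner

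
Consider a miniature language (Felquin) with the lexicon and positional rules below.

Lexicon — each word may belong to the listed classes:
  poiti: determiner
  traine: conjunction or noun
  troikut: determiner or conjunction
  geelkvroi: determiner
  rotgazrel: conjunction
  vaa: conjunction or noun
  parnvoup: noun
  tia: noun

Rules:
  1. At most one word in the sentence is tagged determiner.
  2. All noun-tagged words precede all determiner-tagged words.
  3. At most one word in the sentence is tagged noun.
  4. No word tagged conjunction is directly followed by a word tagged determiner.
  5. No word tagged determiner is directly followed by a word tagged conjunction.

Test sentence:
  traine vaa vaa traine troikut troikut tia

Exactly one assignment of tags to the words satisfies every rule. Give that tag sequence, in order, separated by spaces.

conjunction conjunction conjunction conjunction conjunction conjunction noun

Candidates per position — 1:traine {conjunction,noun}; 2:vaa {conjunction,noun}; 3:vaa {conjunction,noun}; 4:traine {conjunction,noun}; 5:troikut {determiner,conjunction}; 6:troikut {determiner,conjunction}; 7:tia {noun}.
If word 1 were noun, no tagging could satisfy rule 3; so word 1 is conjunction.
If word 2 were noun, no tagging could satisfy rule 3; so word 2 is conjunction.
If word 3 were noun, no tagging could satisfy rule 3; so word 3 is conjunction.
If word 4 were noun, no tagging could satisfy rule 3; so word 4 is conjunction.
If word 5 were determiner, no tagging could satisfy rule 2; so word 5 is conjunction.
If word 6 were determiner, no tagging could satisfy rule 2; so word 6 is conjunction.
The only consistent sequence is: conjunction conjunction conjunction conjunction conjunction conjunction noun.
Rule-by-rule: rule 1 ✓; rule 2 ✓; rule 3 ✓; rule 4 ✓; rule 5 ✓.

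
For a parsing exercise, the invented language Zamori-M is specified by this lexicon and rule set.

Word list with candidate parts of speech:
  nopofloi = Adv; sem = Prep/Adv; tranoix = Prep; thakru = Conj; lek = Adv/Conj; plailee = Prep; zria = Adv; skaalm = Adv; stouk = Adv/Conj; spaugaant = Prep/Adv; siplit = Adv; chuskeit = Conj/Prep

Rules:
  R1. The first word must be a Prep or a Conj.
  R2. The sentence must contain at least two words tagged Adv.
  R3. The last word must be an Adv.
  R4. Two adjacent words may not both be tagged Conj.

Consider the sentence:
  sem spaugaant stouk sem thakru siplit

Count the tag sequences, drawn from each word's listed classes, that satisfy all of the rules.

Candidates per position — 1:sem {Prep,Adv}; 2:spaugaant {Prep,Adv}; 3:stouk {Adv,Conj}; 4:sem {Prep,Adv}; 5:thakru {Conj}; 6:siplit {Adv}.
There are 16 candidate sequences in total.
Checking each against the rules leaves 7 sequences.
Count = 7.

7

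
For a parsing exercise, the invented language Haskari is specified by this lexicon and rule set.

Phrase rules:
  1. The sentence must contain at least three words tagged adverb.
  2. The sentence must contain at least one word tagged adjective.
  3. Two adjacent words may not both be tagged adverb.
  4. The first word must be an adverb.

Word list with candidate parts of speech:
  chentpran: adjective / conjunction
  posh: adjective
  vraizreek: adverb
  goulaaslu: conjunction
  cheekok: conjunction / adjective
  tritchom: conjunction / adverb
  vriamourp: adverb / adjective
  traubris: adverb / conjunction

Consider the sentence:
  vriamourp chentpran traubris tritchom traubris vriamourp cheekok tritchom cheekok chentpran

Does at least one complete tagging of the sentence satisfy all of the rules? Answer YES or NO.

YES

Candidates per position — 1:vriamourp {adverb,adjective}; 2:chentpran {adjective,conjunction}; 3:traubris {adverb,conjunction}; 4:tritchom {conjunction,adverb}; 5:traubris {adverb,conjunction}; 6:vriamourp {adverb,adjective}; 7:cheekok {conjunction,adjective}; 8:tritchom {conjunction,adverb}; 9:cheekok {conjunction,adjective}; 10:chentpran {adjective,conjunction}.
One satisfying assignment: adverb adjective conjunction conjunction adverb adjective conjunction adverb adjective conjunction.
Check: rule 1 ✓; rule 2 ✓; rule 3 ✓; rule 4 ✓.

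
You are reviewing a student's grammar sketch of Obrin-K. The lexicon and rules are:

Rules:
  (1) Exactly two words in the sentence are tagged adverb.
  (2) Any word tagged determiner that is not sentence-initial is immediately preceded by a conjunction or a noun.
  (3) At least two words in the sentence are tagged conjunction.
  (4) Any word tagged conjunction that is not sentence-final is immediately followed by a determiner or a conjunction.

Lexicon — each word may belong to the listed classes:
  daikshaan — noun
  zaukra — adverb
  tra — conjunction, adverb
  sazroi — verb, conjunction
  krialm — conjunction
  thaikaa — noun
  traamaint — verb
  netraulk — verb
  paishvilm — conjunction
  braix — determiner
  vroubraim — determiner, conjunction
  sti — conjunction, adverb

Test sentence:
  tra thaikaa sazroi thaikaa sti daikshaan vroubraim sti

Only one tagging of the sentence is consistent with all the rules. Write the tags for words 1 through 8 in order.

Candidates per position — 1:tra {conjunction,adverb}; 2:thaikaa {noun}; 3:sazroi {verb,conjunction}; 4:thaikaa {noun}; 5:sti {conjunction,adverb}; 6:daikshaan {noun}; 7:vroubraim {determiner,conjunction}; 8:sti {conjunction,adverb}.
If word 1 were conjunction, no tagging could satisfy rule 4; so word 1 is adverb.
If word 3 were conjunction, no tagging could satisfy rule 4; so word 3 is verb.
If word 5 were conjunction, no tagging could satisfy rule 4; so word 5 is adverb.
If word 7 were determiner, no tagging could satisfy rule 3; so word 7 is conjunction.
If word 8 were adverb, no tagging could satisfy rule 1; so word 8 is conjunction.
The unique satisfying tagging is: adverb noun verb noun adverb noun conjunction conjunction.
Check: rule 1 ✓; rule 2 ✓; rule 3 ✓; rule 4 ✓.

adverb noun verb noun adverb noun conjunction conjunction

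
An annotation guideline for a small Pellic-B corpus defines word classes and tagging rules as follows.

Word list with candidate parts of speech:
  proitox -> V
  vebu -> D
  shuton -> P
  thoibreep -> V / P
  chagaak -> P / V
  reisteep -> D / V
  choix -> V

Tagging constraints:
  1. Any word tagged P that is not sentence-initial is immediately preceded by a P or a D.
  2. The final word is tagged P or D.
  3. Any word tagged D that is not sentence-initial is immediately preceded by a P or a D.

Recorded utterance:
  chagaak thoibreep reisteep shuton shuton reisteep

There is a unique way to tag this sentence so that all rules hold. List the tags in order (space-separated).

P P D P P D

Candidates per position — 1:chagaak {P,V}; 2:thoibreep {V,P}; 3:reisteep {D,V}; 4:shuton {P}; 5:shuton {P}; 6:reisteep {D,V}.
Position 3: V is ruled out by rule 1; that leaves D.
Position 6: V is ruled out by rule 2; that leaves D.
Position 2: V is ruled out by rule 3; that leaves P.
Position 1: V is ruled out by rule 1; that leaves P.
The only consistent sequence is: P P D P P D.
Rule-by-rule: rule 1 ✓; rule 2 ✓; rule 3 ✓.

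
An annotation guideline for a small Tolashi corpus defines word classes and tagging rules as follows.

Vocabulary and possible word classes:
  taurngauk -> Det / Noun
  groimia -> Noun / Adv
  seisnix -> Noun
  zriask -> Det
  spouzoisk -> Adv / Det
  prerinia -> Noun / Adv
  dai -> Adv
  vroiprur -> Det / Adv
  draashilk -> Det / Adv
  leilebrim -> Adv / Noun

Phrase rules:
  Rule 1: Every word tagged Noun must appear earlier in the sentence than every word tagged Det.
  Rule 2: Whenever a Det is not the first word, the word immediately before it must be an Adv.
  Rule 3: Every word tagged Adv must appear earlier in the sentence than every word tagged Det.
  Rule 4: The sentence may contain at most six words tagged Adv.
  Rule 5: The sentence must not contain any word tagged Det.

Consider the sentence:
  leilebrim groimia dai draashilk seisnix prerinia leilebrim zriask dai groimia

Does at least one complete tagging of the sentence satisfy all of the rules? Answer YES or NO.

NO

Candidates per position — 1:leilebrim {Adv,Noun}; 2:groimia {Noun,Adv}; 3:dai {Adv}; 4:draashilk {Det,Adv}; 5:seisnix {Noun}; 6:prerinia {Noun,Adv}; 7:leilebrim {Adv,Noun}; 8:zriask {Det}; 9:dai {Adv}; 10:groimia {Noun,Adv}.
Rule 3 cannot be satisfied by any choice of tags from the lexicon.
So there is no consistent tagging.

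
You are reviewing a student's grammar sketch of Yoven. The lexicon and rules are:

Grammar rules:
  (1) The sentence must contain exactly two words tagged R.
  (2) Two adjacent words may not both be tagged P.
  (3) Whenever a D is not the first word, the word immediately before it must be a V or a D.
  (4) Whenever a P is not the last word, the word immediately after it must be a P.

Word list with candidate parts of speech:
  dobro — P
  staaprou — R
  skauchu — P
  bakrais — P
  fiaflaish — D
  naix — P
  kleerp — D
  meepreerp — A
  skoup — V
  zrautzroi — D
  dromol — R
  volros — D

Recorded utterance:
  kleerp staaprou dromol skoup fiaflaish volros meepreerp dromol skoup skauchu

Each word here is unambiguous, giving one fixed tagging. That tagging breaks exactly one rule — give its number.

Fixed tagging: D R R V D D A R V P.
Applying the rules: R1 ✗, R2 ✓, R3 ✓, R4 ✓.
Only rule 1 fails.

1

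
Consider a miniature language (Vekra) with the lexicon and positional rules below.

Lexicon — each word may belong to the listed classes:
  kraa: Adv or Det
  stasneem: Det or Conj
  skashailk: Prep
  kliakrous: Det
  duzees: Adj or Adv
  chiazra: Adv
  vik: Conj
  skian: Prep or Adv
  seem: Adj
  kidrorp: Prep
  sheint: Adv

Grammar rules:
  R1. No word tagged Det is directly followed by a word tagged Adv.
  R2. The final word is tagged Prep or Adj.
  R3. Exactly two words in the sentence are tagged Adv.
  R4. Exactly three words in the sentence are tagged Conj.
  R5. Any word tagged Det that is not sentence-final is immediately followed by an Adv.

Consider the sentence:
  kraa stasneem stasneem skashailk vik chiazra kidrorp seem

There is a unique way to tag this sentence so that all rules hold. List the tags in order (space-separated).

Candidates per position — 1:kraa {Adv,Det}; 2:stasneem {Det,Conj}; 3:stasneem {Det,Conj}; 4:skashailk {Prep}; 5:vik {Conj}; 6:chiazra {Adv}; 7:kidrorp {Prep}; 8:seem {Adj}.
Position 1: tagging it Det would leave rule 3 unsatisfiable, so it must be Adv.
Position 2: tagging it Det would leave rule 4 unsatisfiable, so it must be Conj.
Position 3: tagging it Det would leave rule 4 unsatisfiable, so it must be Conj.
So the tagging must be: Adv Conj Conj Prep Conj Adv Prep Adj.
Check: rule 1 holds; rule 2 holds; rule 3 holds; rule 4 holds; rule 5 holds.

Adv Conj Conj Prep Conj Adv Prep Adj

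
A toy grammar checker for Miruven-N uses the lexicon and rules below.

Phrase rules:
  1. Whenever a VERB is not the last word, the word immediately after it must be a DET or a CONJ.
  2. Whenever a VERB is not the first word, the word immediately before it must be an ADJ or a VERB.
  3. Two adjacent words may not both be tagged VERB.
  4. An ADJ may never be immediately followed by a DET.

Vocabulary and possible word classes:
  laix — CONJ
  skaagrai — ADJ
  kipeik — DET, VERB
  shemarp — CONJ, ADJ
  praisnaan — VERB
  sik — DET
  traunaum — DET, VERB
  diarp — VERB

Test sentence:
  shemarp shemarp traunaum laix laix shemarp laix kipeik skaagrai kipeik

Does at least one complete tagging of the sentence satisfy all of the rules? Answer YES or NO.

YES

Candidates per position — 1:shemarp {CONJ,ADJ}; 2:shemarp {CONJ,ADJ}; 3:traunaum {DET,VERB}; 4:laix {CONJ}; 5:laix {CONJ}; 6:shemarp {CONJ,ADJ}; 7:laix {CONJ}; 8:kipeik {DET,VERB}; 9:skaagrai {ADJ}; 10:kipeik {DET,VERB}.
One satisfying assignment: CONJ ADJ VERB CONJ CONJ CONJ CONJ DET ADJ VERB.
Checking: rule 1 satisfied; rule 2 satisfied; rule 3 satisfied; rule 4 satisfied.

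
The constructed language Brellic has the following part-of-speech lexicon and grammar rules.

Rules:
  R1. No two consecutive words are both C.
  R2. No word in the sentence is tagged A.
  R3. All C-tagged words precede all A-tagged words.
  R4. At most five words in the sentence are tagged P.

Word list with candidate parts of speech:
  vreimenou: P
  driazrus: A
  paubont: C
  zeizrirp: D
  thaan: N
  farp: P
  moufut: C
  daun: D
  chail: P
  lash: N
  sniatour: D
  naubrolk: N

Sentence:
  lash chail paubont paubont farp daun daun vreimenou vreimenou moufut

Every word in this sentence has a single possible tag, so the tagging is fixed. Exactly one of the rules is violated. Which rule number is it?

Fixed tagging: N P C C P D D P P C.
Applying the rules: R1 fails, R2 ok, R3 ok, R4 ok.
Only rule 1 fails.

1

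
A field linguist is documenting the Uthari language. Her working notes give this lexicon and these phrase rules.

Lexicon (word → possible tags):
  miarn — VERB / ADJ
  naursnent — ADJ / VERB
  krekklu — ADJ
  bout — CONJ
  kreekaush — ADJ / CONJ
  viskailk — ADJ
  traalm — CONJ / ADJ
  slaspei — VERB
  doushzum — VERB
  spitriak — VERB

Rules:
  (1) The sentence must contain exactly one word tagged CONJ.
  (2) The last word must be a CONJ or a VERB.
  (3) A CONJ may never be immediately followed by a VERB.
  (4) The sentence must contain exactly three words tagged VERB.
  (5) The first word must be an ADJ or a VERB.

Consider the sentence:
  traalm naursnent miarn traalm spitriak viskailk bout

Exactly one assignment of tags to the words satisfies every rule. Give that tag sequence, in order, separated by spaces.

Candidates per position — 1:traalm {CONJ,ADJ}; 2:naursnent {ADJ,VERB}; 3:miarn {VERB,ADJ}; 4:traalm {CONJ,ADJ}; 5:spitriak {VERB}; 6:viskailk {ADJ}; 7:bout {CONJ}.
Position 1: CONJ is ruled out by rule 1; that leaves ADJ.
Position 2: ADJ is ruled out by rule 4; that leaves VERB.
Position 3: ADJ is ruled out by rule 4; that leaves VERB.
Position 4: CONJ is ruled out by rule 1; that leaves ADJ.
The unique satisfying tagging is: ADJ VERB VERB ADJ VERB ADJ CONJ.
Check: rule 1 ok; rule 2 ok; rule 3 ok; rule 4 ok; rule 5 ok.

ADJ VERB VERB ADJ VERB ADJ CONJ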